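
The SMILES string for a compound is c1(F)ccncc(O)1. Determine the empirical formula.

C5H4FNO

Atom tally by fragment:
  pyridine ring core → C:5 H:5 N:1
  (− 2 ring H displaced by substituents)
  + F → F:1
  + OH → O:1 H:1
Element totals:
  C: 5
  H: 4
  F: 1
  N: 1
  O: 1
Molecular formula: C5H4FNO.
gcd of subscripts (5, 1, 4, 1, 1) = 1, so the empirical formula equals the molecular formula.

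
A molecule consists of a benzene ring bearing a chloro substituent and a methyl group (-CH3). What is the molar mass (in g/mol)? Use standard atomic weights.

126.58 g/mol

Atom tally by fragment:
  benzene ring core → C:6 H:6
  (− 2 ring H displaced by substituents)
  + Cl → Cl:1
  + CH3 → C:1 H:3
Element totals:
  C: 7
  H: 7
  Cl: 1
Molecular formula: C7H7Cl.
  M = 7(12.011) + 7(1.008) + 35.45
    = 84.077 + 7.056 + 35.450 = 126.583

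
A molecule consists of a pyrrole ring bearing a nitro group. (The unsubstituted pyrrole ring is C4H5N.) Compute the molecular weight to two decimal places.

Atom tally by fragment:
  pyrrole ring core → C:4 H:5 N:1
  (− 1 ring H displaced by substituents)
  + NO2 → N:1 O:2
Element totals:
  C: 4
  H: 4
  N: 2
  O: 2
Molecular formula: C4H4N2O2.
  M = 4(12.011) + 4(1.008) + 2(14.007) + 2(15.999)
    = 48.044 + 4.032 + 28.014 + 31.998 = 112.088

112.09 g/mol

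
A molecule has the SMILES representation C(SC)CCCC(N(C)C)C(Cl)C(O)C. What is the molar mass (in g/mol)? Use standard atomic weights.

253.83 g/mol

Atom tally by fragment:
  CH3SCH2 → C:2 H:5 S:1
  CH2 → C:1 H:2
  CH2 → C:1 H:2
  CH2 → C:1 H:2
  CH(N(CH3)2) → C:3 H:7 N:1
  CH(Cl) → C:1 H:1 Cl:1
  CH(OH) → C:1 H:2 O:1
  CH3 → C:1 H:3
Element totals:
  C: 11
  H: 24
  Cl: 1
  N: 1
  O: 1
  S: 1
Molecular formula: C11H24ClNOS.
  M = 11(12.011) + 24(1.008) + 35.45 + 14.007 + 15.999 + 32.06
    = 132.121 + 24.192 + 35.450 + 14.007 + 15.999 + 32.060 = 253.829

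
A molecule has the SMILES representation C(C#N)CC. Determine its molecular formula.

Atom tally by fragment:
  NCCH2 → C:2 H:2 N:1
  CH2 → C:1 H:2
  CH3 → C:1 H:3
Element totals:
  C: 4
  H: 7
  N: 1

C4H7N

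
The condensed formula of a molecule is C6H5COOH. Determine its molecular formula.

Atom tally by fragment:
  benzene ring core → C:6 H:6
  (− 1 ring H displaced by substituents)
  + COOH → C:1 H:1 O:2
Element totals:
  C: 7
  H: 6
  O: 2

C7H6O2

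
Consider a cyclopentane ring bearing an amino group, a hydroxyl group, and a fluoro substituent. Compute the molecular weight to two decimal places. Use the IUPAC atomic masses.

119.14 g/mol

Atom tally by fragment:
  cyclopentane ring core → C:5 H:10
  (− 3 ring H displaced by substituents)
  + NH2 → N:1 H:2
  + OH → O:1 H:1
  + F → F:1
Element totals:
  C: 5
  H: 10
  F: 1
  N: 1
  O: 1
Molecular formula: C5H10FNO.
  M = 5(12.011) + 10(1.008) + 18.998 + 14.007 + 15.999
    = 60.055 + 10.080 + 18.998 + 14.007 + 15.999 = 119.139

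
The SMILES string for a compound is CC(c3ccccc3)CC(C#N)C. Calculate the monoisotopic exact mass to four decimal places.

Atom tally by fragment:
  CH3 → C:1 H:3
  CH(C6H5) → C:7 H:6
  CH2 → C:1 H:2
  CH(CN) → C:2 H:1 N:1
  CH3 → C:1 H:3
Element totals:
  C: 12
  H: 15
  N: 1
Molecular formula: C12H15N.
  M = 12(12.0) + 15(1.007825) + 14.003074
    = 144.000000 + 15.117375 + 14.003074 = 173.120449

173.1204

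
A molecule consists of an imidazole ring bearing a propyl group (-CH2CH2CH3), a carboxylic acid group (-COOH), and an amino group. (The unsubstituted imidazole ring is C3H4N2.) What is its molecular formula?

Atom tally by fragment:
  imidazole ring core → C:3 H:4 N:2
  (− 3 ring H displaced by substituents)
  + CH2CH2CH3 → C:3 H:7
  + COOH → C:1 H:1 O:2
  + NH2 → N:1 H:2
Element totals:
  C: 7
  H: 11
  N: 3
  O: 2

C7H11N3O2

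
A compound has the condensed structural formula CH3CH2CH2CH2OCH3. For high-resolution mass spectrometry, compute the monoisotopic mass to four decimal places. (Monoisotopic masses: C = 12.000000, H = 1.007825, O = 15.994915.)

88.0888

Element totals:
  C: 5
  H: 12
  O: 1
Molecular formula: C5H12O.
  M = 5(12.0) + 12(1.007825) + 15.994915
    = 60.000000 + 12.093900 + 15.994915 = 88.088815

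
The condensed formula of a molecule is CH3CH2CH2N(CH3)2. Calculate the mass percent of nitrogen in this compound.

Element totals:
  C: 5
  H: 13
  N: 1
Molecular formula: C5H13N.
Molar mass = 87.166 g/mol.
Mass from N: 1 × 14.007 = 14.007 g/mol.
%N = 14.007 / 87.166 × 100 = 16.07%.

16.07%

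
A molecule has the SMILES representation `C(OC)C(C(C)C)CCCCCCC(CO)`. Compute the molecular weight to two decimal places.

230.39 g/mol

Atom tally by fragment:
  CH3OCH2 → C:2 H:5 O:1
  CH(CH(CH3)2) → C:4 H:8
  CH2 → C:1 H:2
  CH2 → C:1 H:2
  CH2 → C:1 H:2
  CH2 → C:1 H:2
  CH2 → C:1 H:2
  CH2 → C:1 H:2
  CH2CH2OH → C:2 H:5 O:1
Element totals:
  C: 14
  H: 30
  O: 2
Molecular formula: C14H30O2.
  M = 14(12.011) + 30(1.008) + 2(15.999)
    = 168.154 + 30.240 + 31.998 = 230.392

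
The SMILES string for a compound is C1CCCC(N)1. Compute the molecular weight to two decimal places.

Atom tally by fragment:
  cyclopentane ring core → C:5 H:10
  (− 1 ring H displaced by substituents)
  + NH2 → N:1 H:2
Element totals:
  C: 5
  H: 11
  N: 1
Molecular formula: C5H11N.
  M = 5(12.011) + 11(1.008) + 14.007
    = 60.055 + 11.088 + 14.007 = 85.150

85.15 g/mol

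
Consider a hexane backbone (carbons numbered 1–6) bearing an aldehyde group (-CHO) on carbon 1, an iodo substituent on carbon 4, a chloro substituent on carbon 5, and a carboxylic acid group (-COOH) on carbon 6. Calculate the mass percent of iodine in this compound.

Atom tally by fragment:
  OHCCH2 → C:2 H:3 O:1
  CH2 → C:1 H:2
  CH2 → C:1 H:2
  CH(I) → C:1 H:1 I:1
  CH(Cl) → C:1 H:1 Cl:1
  CH2COOH → C:2 H:3 O:2
Element totals:
  C: 8
  H: 12
  Cl: 1
  I: 1
  O: 3
Molecular formula: C8H12ClIO3.
Molar mass = 318.535 g/mol.
Mass from I: 1 × 126.904 = 126.904 g/mol.
%I = 126.904 / 318.535 × 100 = 39.84%.

39.84%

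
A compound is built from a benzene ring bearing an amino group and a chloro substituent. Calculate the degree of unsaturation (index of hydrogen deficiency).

4

Atom tally by fragment:
  benzene ring core → C:6 H:6
  (− 2 ring H displaced by substituents)
  + NH2 → N:1 H:2
  + Cl → Cl:1
Element totals:
  C: 6
  H: 6
  Cl: 1
  N: 1
Molecular formula: C6H6ClN.
DoU = (2C + 2 + N − H − X) / 2 = (2·6 + 2 + 1 − 6 − 1) / 2 = 4.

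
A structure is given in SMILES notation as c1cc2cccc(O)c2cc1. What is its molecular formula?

C10H8O

Atom tally by fragment:
  naphthalene ring system core → C:10 H:8
  (− 1 ring H displaced by substituents)
  + OH → O:1 H:1
Element totals:
  C: 10
  H: 8
  O: 1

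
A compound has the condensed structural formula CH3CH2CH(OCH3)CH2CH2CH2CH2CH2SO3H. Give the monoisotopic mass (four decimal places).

Element totals:
  C: 9
  H: 20
  O: 4
  S: 1
Molecular formula: C9H20O4S.
  M = 9(12.0) + 20(1.007825) + 4(15.994915) + 31.972071
    = 108.000000 + 20.156500 + 63.979660 + 31.972071 = 224.108231

224.1082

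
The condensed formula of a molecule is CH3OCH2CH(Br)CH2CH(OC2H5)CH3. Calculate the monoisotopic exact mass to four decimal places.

224.0412

Atom tally by fragment:
  CH3OCH2 → C:2 H:5 O:1
  CH(Br) → C:1 H:1 Br:1
  CH2 → C:1 H:2
  CH(OC2H5) → C:3 H:6 O:1
  CH3 → C:1 H:3
Element totals:
  C: 8
  H: 17
  Br: 1
  O: 2
Molecular formula: C8H17BrO2.
  M = 8(12.0) + 17(1.007825) + 78.918338 + 2(15.994915)
    = 96.000000 + 17.133025 + 78.918338 + 31.989830 = 224.041193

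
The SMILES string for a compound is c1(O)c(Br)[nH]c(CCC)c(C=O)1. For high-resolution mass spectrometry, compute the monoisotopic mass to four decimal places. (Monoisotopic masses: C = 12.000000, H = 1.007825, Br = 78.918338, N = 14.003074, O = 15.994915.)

Atom tally by fragment:
  pyrrole ring core → C:4 H:5 N:1
  (− 4 ring H displaced by substituents)
  + OH → O:1 H:1
  + Br → Br:1
  + CH2CH2CH3 → C:3 H:7
  + CHO → C:1 H:1 O:1
Element totals:
  C: 8
  H: 10
  Br: 1
  N: 1
  O: 2
Molecular formula: C8H10BrNO2.
  M = 8(12.0) + 10(1.007825) + 78.918338 + 14.003074 + 2(15.994915)
    = 96.000000 + 10.078250 + 78.918338 + 14.003074 + 31.989830 = 230.989492

230.9895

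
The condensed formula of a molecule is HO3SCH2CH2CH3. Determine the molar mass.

Atom tally by fragment:
  HO3SCH2 → C:1 H:3 S:1 O:3
  CH2 → C:1 H:2
  CH3 → C:1 H:3
Element totals:
  C: 3
  H: 8
  O: 3
  S: 1
Molecular formula: C3H8O3S.
  M = 3(12.011) + 8(1.008) + 3(15.999) + 32.06
    = 36.033 + 8.064 + 47.997 + 32.060 = 124.154

124.15 g/mol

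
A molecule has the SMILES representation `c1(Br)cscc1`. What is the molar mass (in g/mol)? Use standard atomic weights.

Atom tally by fragment:
  thiophene ring core → C:4 H:4 S:1
  (− 1 ring H displaced by substituents)
  + Br → Br:1
Element totals:
  C: 4
  H: 3
  Br: 1
  S: 1
Molecular formula: C4H3BrS.
  M = 4(12.011) + 3(1.008) + 79.904 + 32.06
    = 48.044 + 3.024 + 79.904 + 32.060 = 163.032

163.03 g/mol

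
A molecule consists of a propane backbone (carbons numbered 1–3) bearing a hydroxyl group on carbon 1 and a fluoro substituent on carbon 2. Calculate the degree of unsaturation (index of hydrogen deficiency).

Atom tally by fragment:
  HOCH2 → C:1 H:3 O:1
  CH(F) → C:1 H:1 F:1
  CH3 → C:1 H:3
Element totals:
  C: 3
  H: 7
  F: 1
  O: 1
Molecular formula: C3H7FO.
DoU = (2C + 2 + N − H − X) / 2 = (2·3 + 2 + 0 − 7 − 1) / 2 = 0.

0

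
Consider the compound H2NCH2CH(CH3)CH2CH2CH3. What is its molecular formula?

Element totals:
  C: 6
  H: 15
  N: 1

C6H15N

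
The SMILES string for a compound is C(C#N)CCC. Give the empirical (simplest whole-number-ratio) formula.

C5H9N

Atom tally by fragment:
  NCCH2 → C:2 H:2 N:1
  CH2 → C:1 H:2
  CH2 → C:1 H:2
  CH3 → C:1 H:3
Element totals:
  C: 5
  H: 9
  N: 1
Molecular formula: C5H9N.
gcd of subscripts (5, 9, 1) = 1, so the empirical formula equals the molecular formula.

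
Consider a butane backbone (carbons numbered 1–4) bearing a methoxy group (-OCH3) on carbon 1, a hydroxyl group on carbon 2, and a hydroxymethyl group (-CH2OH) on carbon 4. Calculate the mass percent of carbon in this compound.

Atom tally by fragment:
  CH3OCH2 → C:2 H:5 O:1
  CH(OH) → C:1 H:2 O:1
  CH2 → C:1 H:2
  CH2CH2OH → C:2 H:5 O:1
Element totals:
  C: 6
  H: 14
  O: 3
Molecular formula: C6H14O3.
Molar mass = 134.175 g/mol.
Mass from C: 6 × 12.011 = 72.066 g/mol.
%C = 72.066 / 134.175 × 100 = 53.71%.

53.71%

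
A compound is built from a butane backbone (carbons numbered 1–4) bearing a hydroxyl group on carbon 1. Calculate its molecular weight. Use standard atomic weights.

74.12 g/mol

Atom tally by fragment:
  HOCH2 → C:1 H:3 O:1
  CH2 → C:1 H:2
  CH2 → C:1 H:2
  CH3 → C:1 H:3
Element totals:
  C: 4
  H: 10
  O: 1
Molecular formula: C4H10O.
  M = 4(12.011) + 10(1.008) + 15.999
    = 48.044 + 10.080 + 15.999 = 74.123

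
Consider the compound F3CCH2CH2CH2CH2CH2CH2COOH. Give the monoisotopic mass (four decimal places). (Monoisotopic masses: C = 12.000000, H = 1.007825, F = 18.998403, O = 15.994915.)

Atom tally by fragment:
  F3CCH2 → C:2 H:2 F:3
  CH2 → C:1 H:2
  CH2 → C:1 H:2
  CH2 → C:1 H:2
  CH2 → C:1 H:2
  CH2COOH → C:2 H:3 O:2
Element totals:
  C: 8
  H: 13
  F: 3
  O: 2
Molecular formula: C8H13F3O2.
  M = 8(12.0) + 13(1.007825) + 3(18.998403) + 2(15.994915)
    = 96.000000 + 13.101725 + 56.995209 + 31.989830 = 198.086764

198.0868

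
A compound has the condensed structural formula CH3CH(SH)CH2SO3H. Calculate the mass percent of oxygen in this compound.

30.73%

Atom tally by fragment:
  CH3 → C:1 H:3
  CH(SH) → C:1 H:2 S:1
  CH2SO3H → C:1 H:3 S:1 O:3
Element totals:
  C: 3
  H: 8
  O: 3
  S: 2
Molecular formula: C3H8O3S2.
Molar mass = 156.214 g/mol.
Mass from O: 3 × 15.999 = 47.997 g/mol.
%O = 47.997 / 156.214 × 100 = 30.73%.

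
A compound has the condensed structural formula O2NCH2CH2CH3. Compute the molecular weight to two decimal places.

89.09 g/mol

Atom tally by fragment:
  O2NCH2 → C:1 H:2 N:1 O:2
  CH2 → C:1 H:2
  CH3 → C:1 H:3
Element totals:
  C: 3
  H: 7
  N: 1
  O: 2
Molecular formula: C3H7NO2.
  M = 3(12.011) + 7(1.008) + 14.007 + 2(15.999)
    = 36.033 + 7.056 + 14.007 + 31.998 = 89.094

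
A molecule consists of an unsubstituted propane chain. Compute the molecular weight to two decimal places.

Atom tally by fragment:
  CH3 → C:1 H:3
  CH2 → C:1 H:2
  CH3 → C:1 H:3
Element totals:
  C: 3
  H: 8
Molecular formula: C3H8.
  M = 3(12.011) + 8(1.008)
    = 36.033 + 8.064 = 44.097

44.10 g/mol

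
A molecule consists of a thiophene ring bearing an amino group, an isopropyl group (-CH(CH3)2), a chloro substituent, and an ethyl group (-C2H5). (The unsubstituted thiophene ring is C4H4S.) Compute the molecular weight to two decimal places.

Atom tally by fragment:
  thiophene ring core → C:4 H:4 S:1
  (− 4 ring H displaced by substituents)
  + NH2 → N:1 H:2
  + CH(CH3)2 → C:3 H:7
  + Cl → Cl:1
  + C2H5 → C:2 H:5
Element totals:
  C: 9
  H: 14
  Cl: 1
  N: 1
  S: 1
Molecular formula: C9H14ClNS.
  M = 9(12.011) + 14(1.008) + 35.45 + 14.007 + 32.06
    = 108.099 + 14.112 + 35.450 + 14.007 + 32.060 = 203.728

203.73 g/mol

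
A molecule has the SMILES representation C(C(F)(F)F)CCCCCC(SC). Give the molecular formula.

C9H17F3S

Atom tally by fragment:
  F3CCH2 → C:2 H:2 F:3
  CH2 → C:1 H:2
  CH2 → C:1 H:2
  CH2 → C:1 H:2
  CH2 → C:1 H:2
  CH2 → C:1 H:2
  CH2SCH3 → C:2 H:5 S:1
Element totals:
  C: 9
  H: 17
  F: 3
  S: 1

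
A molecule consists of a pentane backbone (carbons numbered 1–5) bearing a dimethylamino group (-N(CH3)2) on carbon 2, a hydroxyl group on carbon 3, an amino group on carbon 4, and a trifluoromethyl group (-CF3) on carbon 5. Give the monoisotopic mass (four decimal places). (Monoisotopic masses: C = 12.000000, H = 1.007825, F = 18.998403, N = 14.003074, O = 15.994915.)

Atom tally by fragment:
  CH3 → C:1 H:3
  CH(N(CH3)2) → C:3 H:7 N:1
  CH(OH) → C:1 H:2 O:1
  CH(NH2) → C:1 H:3 N:1
  CH2CF3 → C:2 H:2 F:3
Element totals:
  C: 8
  H: 17
  F: 3
  N: 2
  O: 1
Molecular formula: C8H17F3N2O.
  M = 8(12.0) + 17(1.007825) + 3(18.998403) + 2(14.003074) + 15.994915
    = 96.000000 + 17.133025 + 56.995209 + 28.006148 + 15.994915 = 214.129297

214.1293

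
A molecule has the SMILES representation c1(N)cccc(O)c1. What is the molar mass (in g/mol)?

109.13 g/mol

Atom tally by fragment:
  benzene ring core → C:6 H:6
  (− 2 ring H displaced by substituents)
  + NH2 → N:1 H:2
  + OH → O:1 H:1
Element totals:
  C: 6
  H: 7
  N: 1
  O: 1
Molecular formula: C6H7NO.
  M = 6(12.011) + 7(1.008) + 14.007 + 15.999
    = 72.066 + 7.056 + 14.007 + 15.999 = 109.128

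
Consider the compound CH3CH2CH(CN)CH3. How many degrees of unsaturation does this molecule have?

2

Atom tally by fragment:
  CH3 → C:1 H:3
  CH2 → C:1 H:2
  CH(CN) → C:2 H:1 N:1
  CH3 → C:1 H:3
Element totals:
  C: 5
  H: 9
  N: 1
Molecular formula: C5H9N.
DoU = (2C + 2 + N − H − X) / 2 = (2·5 + 2 + 1 − 9 − 0) / 2 = 2.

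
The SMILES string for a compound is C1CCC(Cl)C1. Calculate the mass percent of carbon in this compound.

57.43%

Atom tally by fragment:
  cyclopentane ring core → C:5 H:10
  (− 1 ring H displaced by substituents)
  + Cl → Cl:1
Element totals:
  C: 5
  H: 9
  Cl: 1
Molecular formula: C5H9Cl.
Molar mass = 104.577 g/mol.
Mass from C: 5 × 12.011 = 60.055 g/mol.
%C = 60.055 / 104.577 × 100 = 57.43%.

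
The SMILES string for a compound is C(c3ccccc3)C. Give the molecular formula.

Atom tally by fragment:
  C6H5CH2 → C:7 H:7
  CH3 → C:1 H:3
Element totals:
  C: 8
  H: 10

C8H10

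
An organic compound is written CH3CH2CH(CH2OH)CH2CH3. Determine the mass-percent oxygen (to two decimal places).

15.66%

Element totals:
  C: 6
  H: 14
  O: 1
Molecular formula: C6H14O.
Molar mass = 102.177 g/mol.
Mass from O: 1 × 15.999 = 15.999 g/mol.
%O = 15.999 / 102.177 × 100 = 15.66%.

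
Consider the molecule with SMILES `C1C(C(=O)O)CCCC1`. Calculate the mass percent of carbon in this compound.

Atom tally by fragment:
  cyclohexane ring core → C:6 H:12
  (− 1 ring H displaced by substituents)
  + COOH → C:1 H:1 O:2
Element totals:
  C: 7
  H: 12
  O: 2
Molecular formula: C7H12O2.
Molar mass = 128.171 g/mol.
Mass from C: 7 × 12.011 = 84.077 g/mol.
%C = 84.077 / 128.171 × 100 = 65.60%.

65.60%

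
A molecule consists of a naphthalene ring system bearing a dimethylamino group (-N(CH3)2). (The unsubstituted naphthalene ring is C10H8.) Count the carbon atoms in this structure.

12

Atom tally by fragment:
  naphthalene ring system core → C:10 H:8
  (− 1 ring H displaced by substituents)
  + N(CH3)2 → N:1 C:2 H:6
Element totals:
  C: 12
  H: 13
  N: 1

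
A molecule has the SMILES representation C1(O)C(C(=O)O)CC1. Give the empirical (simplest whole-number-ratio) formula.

Atom tally by fragment:
  cyclobutane ring core → C:4 H:8
  (− 2 ring H displaced by substituents)
  + OH → O:1 H:1
  + COOH → C:1 H:1 O:2
Element totals:
  C: 5
  H: 8
  O: 3
Molecular formula: C5H8O3.
gcd of subscripts (5, 8, 3) = 1, so the empirical formula equals the molecular formula.

C5H8O3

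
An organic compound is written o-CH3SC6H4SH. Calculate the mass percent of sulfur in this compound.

Element totals:
  C: 7
  H: 8
  S: 2
Molecular formula: C7H8S2.
Molar mass = 156.261 g/mol.
Mass from S: 2 × 32.06 = 64.120 g/mol.
%S = 64.120 / 156.261 × 100 = 41.03%.

41.03%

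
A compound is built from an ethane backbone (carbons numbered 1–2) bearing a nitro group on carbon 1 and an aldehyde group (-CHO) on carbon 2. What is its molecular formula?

Atom tally by fragment:
  O2NCH2 → C:1 H:2 N:1 O:2
  CH2CHO → C:2 H:3 O:1
Element totals:
  C: 3
  H: 5
  N: 1
  O: 3

C3H5NO3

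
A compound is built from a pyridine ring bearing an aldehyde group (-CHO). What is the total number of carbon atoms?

6

Atom tally by fragment:
  pyridine ring core → C:5 H:5 N:1
  (− 1 ring H displaced by substituents)
  + CHO → C:1 H:1 O:1
Element totals:
  C: 6
  H: 5
  N: 1
  O: 1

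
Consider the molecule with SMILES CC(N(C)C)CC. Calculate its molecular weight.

Atom tally by fragment:
  CH3 → C:1 H:3
  CH(N(CH3)2) → C:3 H:7 N:1
  CH2 → C:1 H:2
  CH3 → C:1 H:3
Element totals:
  C: 6
  H: 15
  N: 1
Molecular formula: C6H15N.
  M = 6(12.011) + 15(1.008) + 14.007
    = 72.066 + 15.120 + 14.007 = 101.193

101.19 g/mol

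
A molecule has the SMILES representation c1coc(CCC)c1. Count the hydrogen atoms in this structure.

10

Atom tally by fragment:
  furan ring core → C:4 H:4 O:1
  (− 1 ring H displaced by substituents)
  + CH2CH2CH3 → C:3 H:7
Element totals:
  C: 7
  H: 10
  O: 1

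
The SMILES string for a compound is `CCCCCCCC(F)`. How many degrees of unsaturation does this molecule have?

Atom tally by fragment:
  CH3 → C:1 H:3
  CH2 → C:1 H:2
  CH2 → C:1 H:2
  CH2 → C:1 H:2
  CH2 → C:1 H:2
  CH2 → C:1 H:2
  CH2 → C:1 H:2
  CH2F → C:1 H:2 F:1
Element totals:
  C: 8
  H: 17
  F: 1
Molecular formula: C8H17F.
DoU = (2C + 2 + N − H − X) / 2 = (2·8 + 2 + 0 − 17 − 1) / 2 = 0.

0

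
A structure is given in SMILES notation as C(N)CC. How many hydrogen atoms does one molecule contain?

Atom tally by fragment:
  H2NCH2 → C:1 H:4 N:1
  CH2 → C:1 H:2
  CH3 → C:1 H:3
Element totals:
  C: 3
  H: 9
  N: 1

9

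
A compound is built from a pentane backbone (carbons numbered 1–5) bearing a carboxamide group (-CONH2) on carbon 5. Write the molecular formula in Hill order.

Atom tally by fragment:
  CH3 → C:1 H:3
  CH2 → C:1 H:2
  CH2 → C:1 H:2
  CH2 → C:1 H:2
  CH2CONH2 → C:2 H:4 O:1 N:1
Element totals:
  C: 6
  H: 13
  N: 1
  O: 1

C6H13NO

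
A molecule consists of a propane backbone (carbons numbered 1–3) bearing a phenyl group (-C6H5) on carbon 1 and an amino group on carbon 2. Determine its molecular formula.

C9H13N

Atom tally by fragment:
  C6H5CH2 → C:7 H:7
  CH(NH2) → C:1 H:3 N:1
  CH3 → C:1 H:3
Element totals:
  C: 9
  H: 13
  N: 1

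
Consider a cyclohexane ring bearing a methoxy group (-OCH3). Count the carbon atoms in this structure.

7

Atom tally by fragment:
  cyclohexane ring core → C:6 H:12
  (− 1 ring H displaced by substituents)
  + OCH3 → C:1 H:3 O:1
Element totals:
  C: 7
  H: 14
  O: 1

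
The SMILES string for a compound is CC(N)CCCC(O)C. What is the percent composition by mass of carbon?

64.07%

Atom tally by fragment:
  CH3 → C:1 H:3
  CH(NH2) → C:1 H:3 N:1
  CH2 → C:1 H:2
  CH2 → C:1 H:2
  CH2 → C:1 H:2
  CH(OH) → C:1 H:2 O:1
  CH3 → C:1 H:3
Element totals:
  C: 7
  H: 17
  N: 1
  O: 1
Molecular formula: C7H17NO.
Molar mass = 131.219 g/mol.
Mass from C: 7 × 12.011 = 84.077 g/mol.
%C = 84.077 / 131.219 × 100 = 64.07%.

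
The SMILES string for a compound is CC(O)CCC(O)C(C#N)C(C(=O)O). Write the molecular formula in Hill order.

Atom tally by fragment:
  CH3 → C:1 H:3
  CH(OH) → C:1 H:2 O:1
  CH2 → C:1 H:2
  CH2 → C:1 H:2
  CH(OH) → C:1 H:2 O:1
  CH(CN) → C:2 H:1 N:1
  CH2COOH → C:2 H:3 O:2
Element totals:
  C: 9
  H: 15
  N: 1
  O: 4

C9H15NO4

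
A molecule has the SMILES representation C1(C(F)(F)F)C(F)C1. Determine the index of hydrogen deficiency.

Atom tally by fragment:
  cyclopropane ring core → C:3 H:6
  (− 2 ring H displaced by substituents)
  + CF3 → C:1 F:3
  + F → F:1
Element totals:
  C: 4
  H: 4
  F: 4
Molecular formula: C4H4F4.
DoU = (2C + 2 + N − H − X) / 2 = (2·4 + 2 + 0 − 4 − 4) / 2 = 1.

1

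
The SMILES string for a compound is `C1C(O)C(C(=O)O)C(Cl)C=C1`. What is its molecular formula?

C7H9ClO3

Atom tally by fragment:
  cyclohexene ring core → C:6 H:10
  (− 3 ring H displaced by substituents)
  + OH → O:1 H:1
  + COOH → C:1 H:1 O:2
  + Cl → Cl:1
Element totals:
  C: 7
  H: 9
  Cl: 1
  O: 3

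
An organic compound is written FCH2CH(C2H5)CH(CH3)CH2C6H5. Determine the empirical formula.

C13H19F

Atom tally by fragment:
  FCH2 → C:1 H:2 F:1
  CH(C2H5) → C:3 H:6
  CH(CH3) → C:2 H:4
  CH2C6H5 → C:7 H:7
Element totals:
  C: 13
  H: 19
  F: 1
Molecular formula: C13H19F.
gcd of subscripts (13, 1, 19) = 1, so the empirical formula equals the molecular formula.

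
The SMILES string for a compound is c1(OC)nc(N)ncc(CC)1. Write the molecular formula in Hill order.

Atom tally by fragment:
  pyrimidine ring core → C:4 H:4 N:2
  (− 3 ring H displaced by substituents)
  + OCH3 → C:1 H:3 O:1
  + NH2 → N:1 H:2
  + C2H5 → C:2 H:5
Element totals:
  C: 7
  H: 11
  N: 3
  O: 1

C7H11N3O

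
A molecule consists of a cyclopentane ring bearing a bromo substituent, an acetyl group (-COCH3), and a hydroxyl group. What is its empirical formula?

C7H11BrO2

Atom tally by fragment:
  cyclopentane ring core → C:5 H:10
  (− 3 ring H displaced by substituents)
  + Br → Br:1
  + COCH3 → C:2 H:3 O:1
  + OH → O:1 H:1
Element totals:
  C: 7
  H: 11
  Br: 1
  O: 2
Molecular formula: C7H11BrO2.
gcd of subscripts (1, 7, 11, 2) = 1, so the empirical formula equals the molecular formula.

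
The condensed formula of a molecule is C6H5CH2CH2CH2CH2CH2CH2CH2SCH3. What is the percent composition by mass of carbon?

Element totals:
  C: 14
  H: 22
  S: 1
Molecular formula: C14H22S.
Molar mass = 222.390 g/mol.
Mass from C: 14 × 12.011 = 168.154 g/mol.
%C = 168.154 / 222.390 × 100 = 75.61%.

75.61%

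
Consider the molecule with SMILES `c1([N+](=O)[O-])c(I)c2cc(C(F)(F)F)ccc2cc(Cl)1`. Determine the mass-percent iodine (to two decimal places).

Atom tally by fragment:
  naphthalene ring system core → C:10 H:8
  (− 4 ring H displaced by substituents)
  + NO2 → N:1 O:2
  + I → I:1
  + CF3 → C:1 F:3
  + Cl → Cl:1
Element totals:
  C: 11
  H: 4
  Cl: 1
  F: 3
  I: 1
  N: 1
  O: 2
Molecular formula: C11H4ClF3INO2.
Molar mass = 401.506 g/mol.
Mass from I: 1 × 126.904 = 126.904 g/mol.
%I = 126.904 / 401.506 × 100 = 31.61%.

31.61%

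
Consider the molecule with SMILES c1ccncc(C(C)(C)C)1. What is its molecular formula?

Atom tally by fragment:
  pyridine ring core → C:5 H:5 N:1
  (− 1 ring H displaced by substituents)
  + C(CH3)3 → C:4 H:9
Element totals:
  C: 9
  H: 13
  N: 1

C9H13N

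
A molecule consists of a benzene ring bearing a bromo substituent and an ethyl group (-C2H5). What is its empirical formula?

C8H9Br

Atom tally by fragment:
  benzene ring core → C:6 H:6
  (− 2 ring H displaced by substituents)
  + Br → Br:1
  + C2H5 → C:2 H:5
Element totals:
  C: 8
  H: 9
  Br: 1
Molecular formula: C8H9Br.
gcd of subscripts (1, 8, 9) = 1, so the empirical formula equals the molecular formula.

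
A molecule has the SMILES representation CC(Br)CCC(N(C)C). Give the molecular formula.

Atom tally by fragment:
  CH3 → C:1 H:3
  CH(Br) → C:1 H:1 Br:1
  CH2 → C:1 H:2
  CH2 → C:1 H:2
  CH2N(CH3)2 → C:3 H:8 N:1
Element totals:
  C: 7
  H: 16
  Br: 1
  N: 1

C7H16BrN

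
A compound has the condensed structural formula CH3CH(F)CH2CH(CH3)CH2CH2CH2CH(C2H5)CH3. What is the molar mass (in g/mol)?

188.33 g/mol

Atom tally by fragment:
  CH3 → C:1 H:3
  CH(F) → C:1 H:1 F:1
  CH2 → C:1 H:2
  CH(CH3) → C:2 H:4
  CH2 → C:1 H:2
  CH2 → C:1 H:2
  CH2 → C:1 H:2
  CH(C2H5) → C:3 H:6
  CH3 → C:1 H:3
Element totals:
  C: 12
  H: 25
  F: 1
Molecular formula: C12H25F.
  M = 12(12.011) + 25(1.008) + 18.998
    = 144.132 + 25.200 + 18.998 = 188.330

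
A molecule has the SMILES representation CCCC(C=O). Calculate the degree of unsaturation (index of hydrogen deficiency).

Atom tally by fragment:
  CH3 → C:1 H:3
  CH2 → C:1 H:2
  CH2 → C:1 H:2
  CH2CHO → C:2 H:3 O:1
Element totals:
  C: 5
  H: 10
  O: 1
Molecular formula: C5H10O.
DoU = (2C + 2 + N − H − X) / 2 = (2·5 + 2 + 0 − 10 − 0) / 2 = 1.

1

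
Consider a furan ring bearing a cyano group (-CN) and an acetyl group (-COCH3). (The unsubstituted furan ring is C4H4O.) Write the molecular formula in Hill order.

C7H5NO2

Atom tally by fragment:
  furan ring core → C:4 H:4 O:1
  (− 2 ring H displaced by substituents)
  + CN → C:1 N:1
  + COCH3 → C:2 H:3 O:1
Element totals:
  C: 7
  H: 5
  N: 1
  O: 2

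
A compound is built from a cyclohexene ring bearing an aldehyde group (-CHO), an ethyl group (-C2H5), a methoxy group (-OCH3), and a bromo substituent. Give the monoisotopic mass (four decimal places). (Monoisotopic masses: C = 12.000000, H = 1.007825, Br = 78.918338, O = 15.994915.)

Atom tally by fragment:
  cyclohexene ring core → C:6 H:10
  (− 4 ring H displaced by substituents)
  + CHO → C:1 H:1 O:1
  + C2H5 → C:2 H:5
  + OCH3 → C:1 H:3 O:1
  + Br → Br:1
Element totals:
  C: 10
  H: 15
  Br: 1
  O: 2
Molecular formula: C10H15BrO2.
  M = 10(12.0) + 15(1.007825) + 78.918338 + 2(15.994915)
    = 120.000000 + 15.117375 + 78.918338 + 31.989830 = 246.025543

246.0255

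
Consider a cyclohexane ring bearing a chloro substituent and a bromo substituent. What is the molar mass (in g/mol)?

Atom tally by fragment:
  cyclohexane ring core → C:6 H:12
  (− 2 ring H displaced by substituents)
  + Cl → Cl:1
  + Br → Br:1
Element totals:
  C: 6
  H: 10
  Br: 1
  Cl: 1
Molecular formula: C6H10BrCl.
  M = 6(12.011) + 10(1.008) + 79.904 + 35.45
    = 72.066 + 10.080 + 79.904 + 35.450 = 197.500

197.50 g/mol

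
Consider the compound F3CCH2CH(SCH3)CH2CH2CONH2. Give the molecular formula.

C7H12F3NOS

Atom tally by fragment:
  F3CCH2 → C:2 H:2 F:3
  CH(SCH3) → C:2 H:4 S:1
  CH2 → C:1 H:2
  CH2CONH2 → C:2 H:4 O:1 N:1
Element totals:
  C: 7
  H: 12
  F: 3
  N: 1
  O: 1
  S: 1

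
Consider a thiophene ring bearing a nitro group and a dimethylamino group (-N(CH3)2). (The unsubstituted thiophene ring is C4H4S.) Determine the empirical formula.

Atom tally by fragment:
  thiophene ring core → C:4 H:4 S:1
  (− 2 ring H displaced by substituents)
  + NO2 → N:1 O:2
  + N(CH3)2 → N:1 C:2 H:6
Element totals:
  C: 6
  H: 8
  N: 2
  O: 2
  S: 1
Molecular formula: C6H8N2O2S.
gcd of subscripts (6, 8, 2, 2, 1) = 1, so the empirical formula equals the molecular formula.

C6H8N2O2S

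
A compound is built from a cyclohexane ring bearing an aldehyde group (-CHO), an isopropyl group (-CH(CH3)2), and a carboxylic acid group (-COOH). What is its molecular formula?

Atom tally by fragment:
  cyclohexane ring core → C:6 H:12
  (− 3 ring H displaced by substituents)
  + CHO → C:1 H:1 O:1
  + CH(CH3)2 → C:3 H:7
  + COOH → C:1 H:1 O:2
Element totals:
  C: 11
  H: 18
  O: 3

C11H18O3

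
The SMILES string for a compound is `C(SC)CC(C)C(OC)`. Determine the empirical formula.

C7H16OS

Atom tally by fragment:
  CH3SCH2 → C:2 H:5 S:1
  CH2 → C:1 H:2
  CH(CH3) → C:2 H:4
  CH2OCH3 → C:2 H:5 O:1
Element totals:
  C: 7
  H: 16
  O: 1
  S: 1
Molecular formula: C7H16OS.
gcd of subscripts (7, 16, 1, 1) = 1, so the empirical formula equals the molecular formula.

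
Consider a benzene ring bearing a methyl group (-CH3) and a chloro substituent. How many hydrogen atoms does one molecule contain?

Atom tally by fragment:
  benzene ring core → C:6 H:6
  (− 2 ring H displaced by substituents)
  + CH3 → C:1 H:3
  + Cl → Cl:1
Element totals:
  C: 7
  H: 7
  Cl: 1

7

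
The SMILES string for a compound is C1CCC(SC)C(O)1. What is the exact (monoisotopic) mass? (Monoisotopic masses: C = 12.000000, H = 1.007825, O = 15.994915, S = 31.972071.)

Atom tally by fragment:
  cyclopentane ring core → C:5 H:10
  (− 2 ring H displaced by substituents)
  + SCH3 → C:1 H:3 S:1
  + OH → O:1 H:1
Element totals:
  C: 6
  H: 12
  O: 1
  S: 1
Molecular formula: C6H12OS.
  M = 6(12.0) + 12(1.007825) + 15.994915 + 31.972071
    = 72.000000 + 12.093900 + 15.994915 + 31.972071 = 132.060886

132.0609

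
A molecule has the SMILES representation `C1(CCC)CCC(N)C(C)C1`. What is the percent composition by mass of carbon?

Atom tally by fragment:
  cyclohexane ring core → C:6 H:12
  (− 3 ring H displaced by substituents)
  + CH2CH2CH3 → C:3 H:7
  + NH2 → N:1 H:2
  + CH3 → C:1 H:3
Element totals:
  C: 10
  H: 21
  N: 1
Molecular formula: C10H21N.
Molar mass = 155.285 g/mol.
Mass from C: 10 × 12.011 = 120.110 g/mol.
%C = 120.110 / 155.285 × 100 = 77.35%.

77.35%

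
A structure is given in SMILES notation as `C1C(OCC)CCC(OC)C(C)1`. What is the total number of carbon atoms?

Atom tally by fragment:
  cyclohexane ring core → C:6 H:12
  (− 3 ring H displaced by substituents)
  + OC2H5 → C:2 H:5 O:1
  + OCH3 → C:1 H:3 O:1
  + CH3 → C:1 H:3
Element totals:
  C: 10
  H: 20
  O: 2

10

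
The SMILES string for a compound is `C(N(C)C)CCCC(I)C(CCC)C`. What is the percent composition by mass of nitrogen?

4.50%

Atom tally by fragment:
  (CH3)2NCH2 → C:3 H:8 N:1
  CH2 → C:1 H:2
  CH2 → C:1 H:2
  CH2 → C:1 H:2
  CH(I) → C:1 H:1 I:1
  CH(CH2CH2CH3) → C:4 H:8
  CH3 → C:1 H:3
Element totals:
  C: 12
  H: 26
  I: 1
  N: 1
Molecular formula: C12H26IN.
Molar mass = 311.251 g/mol.
Mass from N: 1 × 14.007 = 14.007 g/mol.
%N = 14.007 / 311.251 × 100 = 4.50%.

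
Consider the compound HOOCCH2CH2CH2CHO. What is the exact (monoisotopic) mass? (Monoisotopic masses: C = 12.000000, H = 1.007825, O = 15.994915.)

Element totals:
  C: 5
  H: 8
  O: 3
Molecular formula: C5H8O3.
  M = 5(12.0) + 8(1.007825) + 3(15.994915)
    = 60.000000 + 8.062600 + 47.984745 = 116.047345

116.0473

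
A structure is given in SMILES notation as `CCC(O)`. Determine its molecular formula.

Atom tally by fragment:
  CH3 → C:1 H:3
  CH2 → C:1 H:2
  CH2OH → C:1 H:3 O:1
Element totals:
  C: 3
  H: 8
  O: 1

C3H8O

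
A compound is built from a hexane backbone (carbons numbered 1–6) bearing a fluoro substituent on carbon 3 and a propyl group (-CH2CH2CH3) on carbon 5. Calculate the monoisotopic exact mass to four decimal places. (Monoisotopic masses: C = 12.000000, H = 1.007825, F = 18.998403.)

146.1471

Atom tally by fragment:
  CH3 → C:1 H:3
  CH2 → C:1 H:2
  CH(F) → C:1 H:1 F:1
  CH2 → C:1 H:2
  CH(CH2CH2CH3) → C:4 H:8
  CH3 → C:1 H:3
Element totals:
  C: 9
  H: 19
  F: 1
Molecular formula: C9H19F.
  M = 9(12.0) + 19(1.007825) + 18.998403
    = 108.000000 + 19.148675 + 18.998403 = 146.147078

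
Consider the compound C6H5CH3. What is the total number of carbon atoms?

Atom tally by fragment:
  benzene ring core → C:6 H:6
  (− 1 ring H displaced by substituents)
  + CH3 → C:1 H:3
Element totals:
  C: 7
  H: 8

7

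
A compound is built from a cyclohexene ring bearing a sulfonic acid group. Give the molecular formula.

Atom tally by fragment:
  cyclohexene ring core → C:6 H:10
  (− 1 ring H displaced by substituents)
  + SO3H → S:1 O:3 H:1
Element totals:
  C: 6
  H: 10
  O: 3
  S: 1

C6H10O3S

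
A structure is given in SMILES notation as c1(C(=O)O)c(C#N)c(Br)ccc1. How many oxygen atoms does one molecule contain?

2

Atom tally by fragment:
  benzene ring core → C:6 H:6
  (− 3 ring H displaced by substituents)
  + COOH → C:1 H:1 O:2
  + CN → C:1 N:1
  + Br → Br:1
Element totals:
  C: 8
  H: 4
  Br: 1
  N: 1
  O: 2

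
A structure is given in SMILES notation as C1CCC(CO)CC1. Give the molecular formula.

Atom tally by fragment:
  cyclohexane ring core → C:6 H:12
  (− 1 ring H displaced by substituents)
  + CH2OH → C:1 H:3 O:1
Element totals:
  C: 7
  H: 14
  O: 1

C7H14O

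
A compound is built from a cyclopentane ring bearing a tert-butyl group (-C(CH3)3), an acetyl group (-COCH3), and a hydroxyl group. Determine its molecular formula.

C11H20O2

Atom tally by fragment:
  cyclopentane ring core → C:5 H:10
  (− 3 ring H displaced by substituents)
  + C(CH3)3 → C:4 H:9
  + COCH3 → C:2 H:3 O:1
  + OH → O:1 H:1
Element totals:
  C: 11
  H: 20
  O: 2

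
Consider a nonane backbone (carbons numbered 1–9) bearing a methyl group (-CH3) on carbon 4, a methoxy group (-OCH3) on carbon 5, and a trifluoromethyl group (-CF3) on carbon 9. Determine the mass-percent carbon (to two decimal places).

Atom tally by fragment:
  CH3 → C:1 H:3
  CH2 → C:1 H:2
  CH2 → C:1 H:2
  CH(CH3) → C:2 H:4
  CH(OCH3) → C:2 H:4 O:1
  CH2 → C:1 H:2
  CH2 → C:1 H:2
  CH2 → C:1 H:2
  CH2CF3 → C:2 H:2 F:3
Element totals:
  C: 12
  H: 23
  F: 3
  O: 1
Molecular formula: C12H23F3O.
Molar mass = 240.309 g/mol.
Mass from C: 12 × 12.011 = 144.132 g/mol.
%C = 144.132 / 240.309 × 100 = 59.98%.

59.98%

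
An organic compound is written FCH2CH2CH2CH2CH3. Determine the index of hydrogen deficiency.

0

Atom tally by fragment:
  FCH2 → C:1 H:2 F:1
  CH2 → C:1 H:2
  CH2 → C:1 H:2
  CH2 → C:1 H:2
  CH3 → C:1 H:3
Element totals:
  C: 5
  H: 11
  F: 1
Molecular formula: C5H11F.
DoU = (2C + 2 + N − H − X) / 2 = (2·5 + 2 + 0 − 11 − 1) / 2 = 0.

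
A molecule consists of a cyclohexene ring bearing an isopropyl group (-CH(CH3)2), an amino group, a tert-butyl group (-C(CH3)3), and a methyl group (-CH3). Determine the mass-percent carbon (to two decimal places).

80.31%

Atom tally by fragment:
  cyclohexene ring core → C:6 H:10
  (− 4 ring H displaced by substituents)
  + CH(CH3)2 → C:3 H:7
  + NH2 → N:1 H:2
  + C(CH3)3 → C:4 H:9
  + CH3 → C:1 H:3
Element totals:
  C: 14
  H: 27
  N: 1
Molecular formula: C14H27N.
Molar mass = 209.377 g/mol.
Mass from C: 14 × 12.011 = 168.154 g/mol.
%C = 168.154 / 209.377 × 100 = 80.31%.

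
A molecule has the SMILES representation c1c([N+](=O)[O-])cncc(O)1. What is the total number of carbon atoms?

5

Atom tally by fragment:
  pyridine ring core → C:5 H:5 N:1
  (− 2 ring H displaced by substituents)
  + NO2 → N:1 O:2
  + OH → O:1 H:1
Element totals:
  C: 5
  H: 4
  N: 2
  O: 3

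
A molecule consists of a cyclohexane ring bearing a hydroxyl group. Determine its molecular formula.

C6H12O

Atom tally by fragment:
  cyclohexane ring core → C:6 H:12
  (− 1 ring H displaced by substituents)
  + OH → O:1 H:1
Element totals:
  C: 6
  H: 12
  O: 1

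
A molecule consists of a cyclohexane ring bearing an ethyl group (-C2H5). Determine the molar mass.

112.22 g/mol

Atom tally by fragment:
  cyclohexane ring core → C:6 H:12
  (− 1 ring H displaced by substituents)
  + C2H5 → C:2 H:5
Element totals:
  C: 8
  H: 16
Molecular formula: C8H16.
  M = 8(12.011) + 16(1.008)
    = 96.088 + 16.128 = 112.216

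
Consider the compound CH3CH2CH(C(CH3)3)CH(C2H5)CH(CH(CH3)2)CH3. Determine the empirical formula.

Element totals:
  C: 15
  H: 32
Molecular formula: C15H32.
gcd of subscripts (15, 32) = 1, so the empirical formula equals the molecular formula.

C15H32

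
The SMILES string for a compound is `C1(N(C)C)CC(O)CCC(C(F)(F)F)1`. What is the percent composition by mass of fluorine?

26.98%

Atom tally by fragment:
  cyclohexane ring core → C:6 H:12
  (− 3 ring H displaced by substituents)
  + N(CH3)2 → N:1 C:2 H:6
  + OH → O:1 H:1
  + CF3 → C:1 F:3
Element totals:
  C: 9
  H: 16
  F: 3
  N: 1
  O: 1
Molecular formula: C9H16F3NO.
Molar mass = 211.227 g/mol.
Mass from F: 3 × 18.998 = 56.994 g/mol.
%F = 56.994 / 211.227 × 100 = 26.98%.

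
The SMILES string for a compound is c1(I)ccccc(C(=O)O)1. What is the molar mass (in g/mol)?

Atom tally by fragment:
  benzene ring core → C:6 H:6
  (− 2 ring H displaced by substituents)
  + I → I:1
  + COOH → C:1 H:1 O:2
Element totals:
  C: 7
  H: 5
  I: 1
  O: 2
Molecular formula: C7H5IO2.
  M = 7(12.011) + 5(1.008) + 126.904 + 2(15.999)
    = 84.077 + 5.040 + 126.904 + 31.998 = 248.019

248.02 g/mol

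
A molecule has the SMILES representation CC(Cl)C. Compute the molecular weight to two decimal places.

Atom tally by fragment:
  CH3 → C:1 H:3
  CH(Cl) → C:1 H:1 Cl:1
  CH3 → C:1 H:3
Element totals:
  C: 3
  H: 7
  Cl: 1
Molecular formula: C3H7Cl.
  M = 3(12.011) + 7(1.008) + 35.45
    = 36.033 + 7.056 + 35.450 = 78.539

78.54 g/mol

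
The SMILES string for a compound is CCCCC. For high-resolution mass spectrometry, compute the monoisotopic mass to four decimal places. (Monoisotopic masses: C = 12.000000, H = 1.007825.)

72.0939

Atom tally by fragment:
  CH3 → C:1 H:3
  CH2 → C:1 H:2
  CH2 → C:1 H:2
  CH2 → C:1 H:2
  CH3 → C:1 H:3
Element totals:
  C: 5
  H: 12
Molecular formula: C5H12.
  M = 5(12.0) + 12(1.007825)
    = 60.000000 + 12.093900 = 72.093900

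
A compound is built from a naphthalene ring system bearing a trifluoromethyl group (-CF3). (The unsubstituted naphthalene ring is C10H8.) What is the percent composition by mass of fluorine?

Atom tally by fragment:
  naphthalene ring system core → C:10 H:8
  (− 1 ring H displaced by substituents)
  + CF3 → C:1 F:3
Element totals:
  C: 11
  H: 7
  F: 3
Molecular formula: C11H7F3.
Molar mass = 196.171 g/mol.
Mass from F: 3 × 18.998 = 56.994 g/mol.
%F = 56.994 / 196.171 × 100 = 29.05%.

29.05%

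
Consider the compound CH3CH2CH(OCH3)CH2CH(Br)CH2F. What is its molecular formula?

C7H14BrFO

Atom tally by fragment:
  CH3 → C:1 H:3
  CH2 → C:1 H:2
  CH(OCH3) → C:2 H:4 O:1
  CH2 → C:1 H:2
  CH(Br) → C:1 H:1 Br:1
  CH2F → C:1 H:2 F:1
Element totals:
  C: 7
  H: 14
  Br: 1
  F: 1
  O: 1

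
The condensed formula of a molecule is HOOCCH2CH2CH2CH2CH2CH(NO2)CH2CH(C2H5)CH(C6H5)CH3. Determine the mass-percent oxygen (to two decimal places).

Atom tally by fragment:
  HOOCCH2 → C:2 H:3 O:2
  CH2 → C:1 H:2
  CH2 → C:1 H:2
  CH2 → C:1 H:2
  CH2 → C:1 H:2
  CH(NO2) → C:1 H:1 N:1 O:2
  CH2 → C:1 H:2
  CH(C2H5) → C:3 H:6
  CH(C6H5) → C:7 H:6
  CH3 → C:1 H:3
Element totals:
  C: 19
  H: 29
  N: 1
  O: 4
Molecular formula: C19H29NO4.
Molar mass = 335.444 g/mol.
Mass from O: 4 × 15.999 = 63.996 g/mol.
%O = 63.996 / 335.444 × 100 = 19.08%.

19.08%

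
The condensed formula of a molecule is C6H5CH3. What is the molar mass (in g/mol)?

92.14 g/mol

Element totals:
  C: 7
  H: 8
Molecular formula: C7H8.
  M = 7(12.011) + 8(1.008)
    = 84.077 + 8.064 = 92.141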